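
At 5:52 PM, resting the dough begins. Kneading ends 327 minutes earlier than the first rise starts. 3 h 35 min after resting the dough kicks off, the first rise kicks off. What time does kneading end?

The first rise starts at 5:52 PM + 215 min = 9:27 PM.
Kneading ends at 9:27 PM − 327 min = 4:00 PM.

4:00 PM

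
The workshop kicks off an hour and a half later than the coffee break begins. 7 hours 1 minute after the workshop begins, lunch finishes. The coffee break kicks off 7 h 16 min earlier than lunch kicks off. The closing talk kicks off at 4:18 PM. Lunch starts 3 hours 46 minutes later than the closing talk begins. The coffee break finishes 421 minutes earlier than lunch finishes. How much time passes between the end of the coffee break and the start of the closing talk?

two hours

Lunch starts at 4:18 PM + 226 min = 8:04 PM.
The coffee break starts at 8:04 PM − 436 min = 12:48 PM.
The workshop starts at 12:48 PM + 90 min = 2:18 PM.
Lunch ends at 2:18 PM + 421 min = 9:19 PM.
The coffee break ends at 9:19 PM − 421 min = 2:18 PM.
From 2:18 PM to 4:18 PM is two hours.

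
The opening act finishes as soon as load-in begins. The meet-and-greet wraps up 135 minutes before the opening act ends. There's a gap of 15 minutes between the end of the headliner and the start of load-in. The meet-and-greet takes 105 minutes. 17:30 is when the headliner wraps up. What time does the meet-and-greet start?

Load-in starts at 17:30 + 15 min = 17:45.
So the opening act ends at 17:45.
The meet-and-greet ends at 17:45 − 135 min = 15:30.
The meet-and-greet starts at 15:30 − 105 min = 13:45.

13:45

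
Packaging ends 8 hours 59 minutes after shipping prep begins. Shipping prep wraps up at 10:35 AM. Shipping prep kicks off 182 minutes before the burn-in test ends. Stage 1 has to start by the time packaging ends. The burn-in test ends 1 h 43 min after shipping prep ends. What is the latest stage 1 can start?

6:15 PM

The burn-in test ends at 10:35 AM + 103 min = 12:18 PM.
Shipping prep starts at 12:18 PM − 182 min = 9:16 AM.
Packaging ends at 9:16 AM + 539 min = 6:15 PM.
Stage 1 is bounded by packaging, so the latest it can start is 6:15 PM.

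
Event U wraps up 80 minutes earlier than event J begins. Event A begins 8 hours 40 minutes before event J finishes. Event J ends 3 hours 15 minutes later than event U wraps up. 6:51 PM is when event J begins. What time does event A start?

Event U ends at 6:51 PM − 80 min = 5:31 PM.
Event J ends at 5:31 PM + 195 min = 8:46 PM.
Event A starts at 8:46 PM − 520 min = 12:06 PM.

12:06 PM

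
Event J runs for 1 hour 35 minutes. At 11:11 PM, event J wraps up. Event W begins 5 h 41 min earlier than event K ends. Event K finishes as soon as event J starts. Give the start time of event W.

3:55 PM

Event J starts at 11:11 PM − 95 min = 9:36 PM.
So event K ends at 9:36 PM.
Event W starts at 9:36 PM − 341 min = 3:55 PM.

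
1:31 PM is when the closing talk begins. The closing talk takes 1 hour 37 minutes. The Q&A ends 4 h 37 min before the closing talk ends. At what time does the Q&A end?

10:31 AM

The closing talk ends at 1:31 PM + 97 min = 3:08 PM.
The Q&A ends at 3:08 PM − 277 min = 10:31 AM.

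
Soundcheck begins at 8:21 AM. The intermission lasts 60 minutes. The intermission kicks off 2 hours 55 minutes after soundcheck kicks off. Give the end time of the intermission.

The intermission starts at 8:21 AM + 175 min = 11:16 AM.
The intermission ends at 11:16 AM + 60 min = 12:16 PM.

12:16 PM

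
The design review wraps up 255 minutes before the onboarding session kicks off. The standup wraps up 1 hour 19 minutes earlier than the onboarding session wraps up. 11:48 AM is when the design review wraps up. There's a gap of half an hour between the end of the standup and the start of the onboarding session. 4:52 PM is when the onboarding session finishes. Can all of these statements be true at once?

The standup ends at 4:52 PM − 79 min = 3:33 PM.
The onboarding session starts at 3:33 PM + 30 min = 4:03 PM.
The design review ends at 4:03 PM − 255 min = 11:48 AM.
That matches the stated 11:48 AM, so the schedule is consistent.

Yes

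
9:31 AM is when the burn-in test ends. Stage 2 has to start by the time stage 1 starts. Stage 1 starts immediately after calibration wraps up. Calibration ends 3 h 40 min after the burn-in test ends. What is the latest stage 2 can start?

Calibration ends at 9:31 AM + 220 min = 1:11 PM.
So stage 1 starts at 1:11 PM.
Stage 2 is bounded by stage 1, so the latest it can start is 1:11 PM.

1:11 PM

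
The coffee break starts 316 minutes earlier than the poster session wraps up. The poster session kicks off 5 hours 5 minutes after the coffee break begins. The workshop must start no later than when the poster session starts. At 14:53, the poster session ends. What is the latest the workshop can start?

The coffee break starts at 14:53 − 316 min = 09:37.
The poster session starts at 09:37 + 305 min = 14:42.
The workshop is bounded by the poster session, so the latest it can start is 14:42.

14:42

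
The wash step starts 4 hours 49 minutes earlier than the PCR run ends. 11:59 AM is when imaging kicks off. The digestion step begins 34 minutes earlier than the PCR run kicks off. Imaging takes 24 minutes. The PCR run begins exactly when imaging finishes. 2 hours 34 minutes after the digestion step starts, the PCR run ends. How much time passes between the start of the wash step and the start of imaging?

Imaging ends at 11:59 AM + 24 min = 12:23 PM.
So the PCR run starts at 12:23 PM.
The digestion step starts at 12:23 PM − 34 min = 11:49 AM.
The PCR run ends at 11:49 AM + 154 min = 2:23 PM.
The wash step starts at 2:23 PM − 289 min = 9:34 AM.
From 9:34 AM to 11:59 AM is 145 minutes.

145 minutes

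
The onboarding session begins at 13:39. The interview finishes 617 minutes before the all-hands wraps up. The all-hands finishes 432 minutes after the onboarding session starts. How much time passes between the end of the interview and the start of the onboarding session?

The all-hands ends at 13:39 + 432 min = 20:51.
The interview ends at 20:51 − 617 min = 10:34.
From 10:34 to 13:39 is 185 minutes.

185 minutes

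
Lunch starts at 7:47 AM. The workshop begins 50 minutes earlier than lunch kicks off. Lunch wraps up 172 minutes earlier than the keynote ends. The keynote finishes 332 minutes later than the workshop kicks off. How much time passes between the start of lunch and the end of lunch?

110 minutes

The workshop starts at 7:47 AM − 50 min = 6:57 AM.
The keynote ends at 6:57 AM + 332 min = 12:29 PM.
Lunch ends at 12:29 PM − 172 min = 9:37 AM.
From 7:47 AM to 9:37 AM is 110 minutes.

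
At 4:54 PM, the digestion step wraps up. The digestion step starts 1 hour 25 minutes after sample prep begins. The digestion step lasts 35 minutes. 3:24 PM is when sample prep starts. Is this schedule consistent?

The digestion step starts at 3:24 PM + 85 min = 4:49 PM.
The digestion step ends at 4:49 PM + 35 min = 5:24 PM.
But the digestion step is also said to end at 4:54 PM — a 30-minute conflict.

No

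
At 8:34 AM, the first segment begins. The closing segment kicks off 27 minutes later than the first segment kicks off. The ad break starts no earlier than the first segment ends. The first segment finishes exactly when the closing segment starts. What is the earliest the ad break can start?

The closing segment starts at 8:34 AM + 27 min = 9:01 AM.
So the first segment ends at 9:01 AM.
The ad break is bounded by the first segment, so the earliest it can start is 9:01 AM.

9:01 AM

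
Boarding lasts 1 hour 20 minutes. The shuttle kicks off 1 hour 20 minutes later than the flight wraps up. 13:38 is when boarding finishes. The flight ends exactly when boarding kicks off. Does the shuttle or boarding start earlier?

boarding

Boarding starts at 13:38 − 80 min = 12:18.
So the flight ends at 12:18.
The shuttle starts at 12:18 + 80 min = 13:38.
The shuttle starts at 13:38 and boarding starts at 12:18, so boarding is first.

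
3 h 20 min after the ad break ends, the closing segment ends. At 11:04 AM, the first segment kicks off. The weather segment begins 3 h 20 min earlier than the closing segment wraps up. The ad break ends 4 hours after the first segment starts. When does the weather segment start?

The ad break ends at 11:04 AM + 240 min = 3:04 PM.
The closing segment ends at 3:04 PM + 200 min = 6:24 PM.
The weather segment starts at 6:24 PM − 200 min = 3:04 PM.

3:04 PM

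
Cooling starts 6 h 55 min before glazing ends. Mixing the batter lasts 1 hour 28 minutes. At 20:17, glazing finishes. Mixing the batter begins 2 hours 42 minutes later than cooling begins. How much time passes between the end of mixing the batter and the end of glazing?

2 h 45 min

Cooling starts at 20:17 − 415 min = 13:22.
Mixing the batter starts at 13:22 + 162 min = 16:04.
Mixing the batter ends at 16:04 + 88 min = 17:32.
From 17:32 to 20:17 is 2 h 45 min.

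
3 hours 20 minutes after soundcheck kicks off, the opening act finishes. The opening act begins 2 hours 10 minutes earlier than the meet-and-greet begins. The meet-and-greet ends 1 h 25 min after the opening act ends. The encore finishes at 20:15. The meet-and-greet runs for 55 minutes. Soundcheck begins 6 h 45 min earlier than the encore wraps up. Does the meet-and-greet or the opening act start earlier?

the opening act

Soundcheck starts at 20:15 − 405 min = 13:30.
The opening act ends at 13:30 + 200 min = 16:50.
The meet-and-greet ends at 16:50 + 85 min = 18:15.
The meet-and-greet starts at 18:15 − 55 min = 17:20.
The opening act starts at 17:20 − 130 min = 15:10.
The meet-and-greet starts at 17:20 and the opening act starts at 15:10, so the opening act is first.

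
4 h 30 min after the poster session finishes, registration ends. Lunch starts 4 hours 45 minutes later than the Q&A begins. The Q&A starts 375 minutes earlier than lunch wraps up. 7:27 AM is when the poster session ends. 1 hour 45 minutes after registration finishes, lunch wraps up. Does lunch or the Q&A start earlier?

the Q&A

Registration ends at 7:27 AM + 270 min = 11:57 AM.
Lunch ends at 11:57 AM + 105 min = 1:42 PM.
The Q&A starts at 1:42 PM − 375 min = 7:27 AM.
Lunch starts at 7:27 AM + 285 min = 12:12 PM.
Lunch starts at 12:12 PM and the Q&A starts at 7:27 AM, so the Q&A is first.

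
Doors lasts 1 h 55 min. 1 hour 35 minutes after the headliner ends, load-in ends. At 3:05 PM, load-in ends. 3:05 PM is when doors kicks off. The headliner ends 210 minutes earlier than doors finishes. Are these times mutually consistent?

Yes

Doors ends at 3:05 PM + 115 min = 5:00 PM.
The headliner ends at 5:00 PM − 210 min = 1:30 PM.
Load-in ends at 1:30 PM + 95 min = 3:05 PM.
That matches the stated 3:05 PM, so the schedule is consistent.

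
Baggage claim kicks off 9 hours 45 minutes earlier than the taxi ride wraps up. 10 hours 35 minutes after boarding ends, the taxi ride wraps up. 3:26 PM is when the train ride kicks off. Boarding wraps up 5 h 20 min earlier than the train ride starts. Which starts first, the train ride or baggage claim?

Boarding ends at 3:26 PM − 320 min = 10:06 AM.
The taxi ride ends at 10:06 AM + 635 min = 8:41 PM.
Baggage claim starts at 8:41 PM − 585 min = 10:56 AM.
The train ride starts at 3:26 PM and baggage claim starts at 10:56 AM, so baggage claim is first.

baggage claim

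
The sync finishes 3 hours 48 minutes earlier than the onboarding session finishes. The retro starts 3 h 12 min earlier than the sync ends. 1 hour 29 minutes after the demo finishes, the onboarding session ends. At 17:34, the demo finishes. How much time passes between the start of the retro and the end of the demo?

The onboarding session ends at 17:34 + 89 min = 19:03.
The sync ends at 19:03 − 228 min = 15:15.
The retro starts at 15:15 − 192 min = 12:03.
From 12:03 to 17:34 is 331 minutes.

331 minutes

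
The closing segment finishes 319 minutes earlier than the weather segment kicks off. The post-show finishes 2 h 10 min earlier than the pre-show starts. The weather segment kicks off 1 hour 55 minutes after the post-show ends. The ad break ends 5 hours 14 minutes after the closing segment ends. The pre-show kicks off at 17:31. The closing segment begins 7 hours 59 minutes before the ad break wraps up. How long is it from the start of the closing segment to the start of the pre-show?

8 hours 19 minutes

The post-show ends at 17:31 − 130 min = 15:21.
The weather segment starts at 15:21 + 115 min = 17:16.
The closing segment ends at 17:16 − 319 min = 11:57.
The ad break ends at 11:57 + 314 min = 17:11.
The closing segment starts at 17:11 − 479 min = 09:12.
From 09:12 to 17:31 is 8 hours 19 minutes.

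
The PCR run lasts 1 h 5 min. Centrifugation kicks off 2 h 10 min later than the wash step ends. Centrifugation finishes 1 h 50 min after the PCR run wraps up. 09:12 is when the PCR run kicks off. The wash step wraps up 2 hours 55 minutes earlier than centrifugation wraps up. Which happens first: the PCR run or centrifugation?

the PCR run

The PCR run ends at 09:12 + 65 min = 10:17.
Centrifugation ends at 10:17 + 110 min = 12:07.
The wash step ends at 12:07 − 175 min = 09:12.
Centrifugation starts at 09:12 + 130 min = 11:22.
The PCR run starts at 09:12 and centrifugation starts at 11:22, so the PCR run is first.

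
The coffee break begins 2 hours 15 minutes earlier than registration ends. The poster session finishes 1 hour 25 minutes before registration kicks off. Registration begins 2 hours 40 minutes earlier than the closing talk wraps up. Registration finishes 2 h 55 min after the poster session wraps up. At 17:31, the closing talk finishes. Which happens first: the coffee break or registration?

Registration starts at 17:31 − 160 min = 14:51.
The poster session ends at 14:51 − 85 min = 13:26.
Registration ends at 13:26 + 175 min = 16:21.
The coffee break starts at 16:21 − 135 min = 14:06.
The coffee break starts at 14:06 and registration starts at 14:51, so the coffee break is first.

the coffee break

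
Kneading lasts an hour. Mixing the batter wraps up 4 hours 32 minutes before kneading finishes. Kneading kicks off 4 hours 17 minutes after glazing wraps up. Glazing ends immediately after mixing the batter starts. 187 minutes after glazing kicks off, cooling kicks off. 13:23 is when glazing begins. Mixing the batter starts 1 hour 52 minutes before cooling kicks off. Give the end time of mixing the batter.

Cooling starts at 13:23 + 187 min = 16:30.
Mixing the batter starts at 16:30 − 112 min = 14:38.
So glazing ends at 14:38.
Kneading starts at 14:38 + 257 min = 18:55.
Kneading ends at 18:55 + 60 min = 19:55.
Mixing the batter ends at 19:55 − 272 min = 15:23.

15:23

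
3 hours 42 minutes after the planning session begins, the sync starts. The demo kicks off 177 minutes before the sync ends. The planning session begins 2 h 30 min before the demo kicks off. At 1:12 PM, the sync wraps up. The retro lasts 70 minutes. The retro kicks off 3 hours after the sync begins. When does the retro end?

3:37 PM

The demo starts at 1:12 PM − 177 min = 10:15 AM.
The planning session starts at 10:15 AM − 150 min = 7:45 AM.
The sync starts at 7:45 AM + 222 min = 11:27 AM.
The retro starts at 11:27 AM + 180 min = 2:27 PM.
The retro ends at 2:27 PM + 70 min = 3:37 PM.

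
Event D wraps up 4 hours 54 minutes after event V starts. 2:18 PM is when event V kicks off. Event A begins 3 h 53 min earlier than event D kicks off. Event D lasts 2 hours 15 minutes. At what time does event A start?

1:04 PM

Event D ends at 2:18 PM + 294 min = 7:12 PM.
Event D starts at 7:12 PM − 135 min = 4:57 PM.
Event A starts at 4:57 PM − 233 min = 1:04 PM.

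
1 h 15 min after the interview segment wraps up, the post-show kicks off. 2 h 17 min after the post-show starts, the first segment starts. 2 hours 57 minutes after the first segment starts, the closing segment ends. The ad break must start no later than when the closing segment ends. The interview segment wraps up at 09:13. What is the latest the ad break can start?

15:42

The post-show starts at 09:13 + 75 min = 10:28.
The first segment starts at 10:28 + 137 min = 12:45.
The closing segment ends at 12:45 + 177 min = 15:42.
The ad break is bounded by the closing segment, so the latest it can start is 15:42.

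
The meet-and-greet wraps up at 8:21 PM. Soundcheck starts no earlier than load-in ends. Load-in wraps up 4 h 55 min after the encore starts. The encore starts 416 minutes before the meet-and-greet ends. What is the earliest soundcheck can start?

6:20 PM

The encore starts at 8:21 PM − 416 min = 1:25 PM.
Load-in ends at 1:25 PM + 295 min = 6:20 PM.
Soundcheck is bounded by load-in, so the earliest it can start is 6:20 PM.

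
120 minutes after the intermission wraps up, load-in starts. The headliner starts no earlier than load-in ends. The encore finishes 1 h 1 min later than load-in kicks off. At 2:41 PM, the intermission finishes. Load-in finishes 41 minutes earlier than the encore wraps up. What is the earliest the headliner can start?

5:01 PM

Load-in starts at 2:41 PM + 120 min = 4:41 PM.
The encore ends at 4:41 PM + 61 min = 5:42 PM.
Load-in ends at 5:42 PM − 41 min = 5:01 PM.
The headliner is bounded by load-in, so the earliest it can start is 5:01 PM.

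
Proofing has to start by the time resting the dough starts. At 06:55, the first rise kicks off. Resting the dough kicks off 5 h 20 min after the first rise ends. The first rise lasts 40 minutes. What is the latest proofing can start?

The first rise ends at 06:55 + 40 min = 07:35.
Resting the dough starts at 07:35 + 320 min = 12:55.
Proofing is bounded by resting the dough, so the latest it can start is 12:55.

12:55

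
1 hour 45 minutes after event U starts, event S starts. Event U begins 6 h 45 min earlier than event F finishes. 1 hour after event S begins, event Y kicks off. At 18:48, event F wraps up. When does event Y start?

Event U starts at 18:48 − 405 min = 12:03.
Event S starts at 12:03 + 105 min = 13:48.
Event Y starts at 13:48 + 60 min = 14:48.

14:48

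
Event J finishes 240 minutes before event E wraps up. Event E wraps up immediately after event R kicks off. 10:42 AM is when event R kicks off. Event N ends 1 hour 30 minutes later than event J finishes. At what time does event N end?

Event E ends at 10:42 AM.
Event J ends at 10:42 AM − 240 min = 6:42 AM.
Event N ends at 6:42 AM + 90 min = 8:12 AM.

8:12 AM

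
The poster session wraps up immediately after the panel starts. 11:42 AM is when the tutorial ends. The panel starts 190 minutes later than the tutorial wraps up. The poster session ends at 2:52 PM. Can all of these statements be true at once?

The panel starts at 11:42 AM + 190 min = 2:52 PM.
So the poster session ends at 2:52 PM.
That matches the stated 2:52 PM, so the schedule is consistent.

Yes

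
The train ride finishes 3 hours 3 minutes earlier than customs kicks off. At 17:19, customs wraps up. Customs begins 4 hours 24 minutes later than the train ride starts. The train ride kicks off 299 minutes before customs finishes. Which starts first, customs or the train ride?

the train ride

The train ride starts at 17:19 − 299 min = 12:20.
Customs starts at 12:20 + 264 min = 16:44.
Customs starts at 16:44 and the train ride starts at 12:20, so the train ride is first.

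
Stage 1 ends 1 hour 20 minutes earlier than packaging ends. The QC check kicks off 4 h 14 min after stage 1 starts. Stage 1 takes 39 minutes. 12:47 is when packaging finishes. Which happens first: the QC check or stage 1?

stage 1

Stage 1 ends at 12:47 − 80 min = 11:27.
Stage 1 starts at 11:27 − 39 min = 10:48.
The QC check starts at 10:48 + 254 min = 15:02.
The QC check starts at 15:02 and stage 1 starts at 10:48, so stage 1 is first.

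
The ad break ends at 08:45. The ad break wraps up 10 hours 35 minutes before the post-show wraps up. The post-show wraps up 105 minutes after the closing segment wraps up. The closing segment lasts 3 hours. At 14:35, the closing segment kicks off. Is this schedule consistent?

The closing segment ends at 14:35 + 180 min = 17:35.
The post-show ends at 17:35 + 105 min = 19:20.
The ad break ends at 19:20 − 635 min = 08:45.
That matches the stated 08:45, so the schedule is consistent.

Yes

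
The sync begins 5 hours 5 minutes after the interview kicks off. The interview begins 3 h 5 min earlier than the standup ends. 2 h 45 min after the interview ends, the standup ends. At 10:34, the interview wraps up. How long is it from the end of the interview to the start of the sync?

4 hours 45 minutes

The standup ends at 10:34 + 165 min = 13:19.
The interview starts at 13:19 − 185 min = 10:14.
The sync starts at 10:14 + 305 min = 15:19.
From 10:34 to 15:19 is 4 hours 45 minutes.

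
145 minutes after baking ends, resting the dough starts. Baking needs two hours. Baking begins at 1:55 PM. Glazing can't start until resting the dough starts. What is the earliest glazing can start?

6:20 PM

Baking ends at 1:55 PM + 120 min = 3:55 PM.
Resting the dough starts at 3:55 PM + 145 min = 6:20 PM.
Glazing is bounded by resting the dough, so the earliest it can start is 6:20 PM.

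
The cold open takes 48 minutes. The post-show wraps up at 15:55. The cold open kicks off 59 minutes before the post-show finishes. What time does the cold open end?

15:44

The cold open starts at 15:55 − 59 min = 14:56.
The cold open ends at 14:56 + 48 min = 15:44.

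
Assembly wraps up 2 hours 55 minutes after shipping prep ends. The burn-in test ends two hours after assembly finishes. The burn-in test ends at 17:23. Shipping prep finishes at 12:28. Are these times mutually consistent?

Yes

Assembly ends at 12:28 + 175 min = 15:23.
The burn-in test ends at 15:23 + 120 min = 17:23.
That matches the stated 17:23, so the schedule is consistent.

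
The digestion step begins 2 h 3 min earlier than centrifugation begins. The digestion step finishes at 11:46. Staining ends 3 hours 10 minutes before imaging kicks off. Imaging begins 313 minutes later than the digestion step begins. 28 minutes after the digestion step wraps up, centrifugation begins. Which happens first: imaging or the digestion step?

the digestion step

Centrifugation starts at 11:46 + 28 min = 12:14.
The digestion step starts at 12:14 − 123 min = 10:11.
Imaging starts at 10:11 + 313 min = 15:24.
Imaging starts at 15:24 and the digestion step starts at 10:11, so the digestion step is first.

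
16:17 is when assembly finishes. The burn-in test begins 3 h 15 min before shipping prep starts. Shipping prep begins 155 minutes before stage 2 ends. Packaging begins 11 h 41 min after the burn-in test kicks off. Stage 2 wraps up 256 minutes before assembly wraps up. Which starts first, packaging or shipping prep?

Stage 2 ends at 16:17 − 256 min = 12:01.
Shipping prep starts at 12:01 − 155 min = 09:26.
The burn-in test starts at 09:26 − 195 min = 06:11.
Packaging starts at 06:11 + 701 min = 17:52.
Packaging starts at 17:52 and shipping prep starts at 09:26, so shipping prep is first.

shipping prep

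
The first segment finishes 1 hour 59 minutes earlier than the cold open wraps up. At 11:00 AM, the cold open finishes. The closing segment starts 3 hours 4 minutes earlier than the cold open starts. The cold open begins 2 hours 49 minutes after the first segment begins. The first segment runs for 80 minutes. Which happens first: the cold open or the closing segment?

the closing segment

The first segment ends at 11:00 AM − 119 min = 9:01 AM.
The first segment starts at 9:01 AM − 80 min = 7:41 AM.
The cold open starts at 7:41 AM + 169 min = 10:30 AM.
The closing segment starts at 10:30 AM − 184 min = 7:26 AM.
The cold open starts at 10:30 AM and the closing segment starts at 7:26 AM, so the closing segment is first.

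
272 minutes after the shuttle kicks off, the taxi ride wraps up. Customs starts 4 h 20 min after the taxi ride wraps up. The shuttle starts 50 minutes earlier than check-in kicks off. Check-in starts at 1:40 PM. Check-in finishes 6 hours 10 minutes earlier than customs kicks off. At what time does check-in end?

The shuttle starts at 1:40 PM − 50 min = 12:50 PM.
The taxi ride ends at 12:50 PM + 272 min = 5:22 PM.
Customs starts at 5:22 PM + 260 min = 9:42 PM.
Check-in ends at 9:42 PM − 370 min = 3:32 PM.

3:32 PM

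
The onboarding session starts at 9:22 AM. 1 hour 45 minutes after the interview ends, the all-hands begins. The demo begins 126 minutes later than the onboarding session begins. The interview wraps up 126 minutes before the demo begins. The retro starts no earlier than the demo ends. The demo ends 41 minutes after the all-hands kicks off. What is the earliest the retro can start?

11:48 AM

The demo starts at 9:22 AM + 126 min = 11:28 AM.
The interview ends at 11:28 AM − 126 min = 9:22 AM.
The all-hands starts at 9:22 AM + 105 min = 11:07 AM.
The demo ends at 11:07 AM + 41 min = 11:48 AM.
The retro is bounded by the demo, so the earliest it can start is 11:48 AM.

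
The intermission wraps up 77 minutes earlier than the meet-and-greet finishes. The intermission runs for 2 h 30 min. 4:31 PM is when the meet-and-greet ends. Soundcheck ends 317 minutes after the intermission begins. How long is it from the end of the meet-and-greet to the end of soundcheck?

The intermission ends at 4:31 PM − 77 min = 3:14 PM.
The intermission starts at 3:14 PM − 150 min = 12:44 PM.
Soundcheck ends at 12:44 PM + 317 min = 6:01 PM.
From 4:31 PM to 6:01 PM is 90 minutes.

90 minutes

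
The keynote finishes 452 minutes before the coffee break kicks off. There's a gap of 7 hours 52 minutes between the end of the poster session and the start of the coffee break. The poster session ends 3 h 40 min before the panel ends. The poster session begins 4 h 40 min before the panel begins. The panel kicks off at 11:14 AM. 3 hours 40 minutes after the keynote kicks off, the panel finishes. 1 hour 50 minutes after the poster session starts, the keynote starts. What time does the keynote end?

The poster session starts at 11:14 AM − 280 min = 6:34 AM.
The keynote starts at 6:34 AM + 110 min = 8:24 AM.
The panel ends at 8:24 AM + 220 min = 12:04 PM.
The poster session ends at 12:04 PM − 220 min = 8:24 AM.
The coffee break starts at 8:24 AM + 472 min = 4:16 PM.
The keynote ends at 4:16 PM − 452 min = 8:44 AM.

8:44 AM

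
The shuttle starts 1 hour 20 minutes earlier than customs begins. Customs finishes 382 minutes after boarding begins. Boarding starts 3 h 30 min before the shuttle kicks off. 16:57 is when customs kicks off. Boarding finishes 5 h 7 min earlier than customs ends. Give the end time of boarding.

13:22

The shuttle starts at 16:57 − 80 min = 15:37.
Boarding starts at 15:37 − 210 min = 12:07.
Customs ends at 12:07 + 382 min = 18:29.
Boarding ends at 18:29 − 307 min = 13:22.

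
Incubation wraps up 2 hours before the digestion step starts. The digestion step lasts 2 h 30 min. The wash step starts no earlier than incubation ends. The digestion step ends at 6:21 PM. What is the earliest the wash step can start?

1:51 PM

The digestion step starts at 6:21 PM − 150 min = 3:51 PM.
Incubation ends at 3:51 PM − 120 min = 1:51 PM.
The wash step is bounded by incubation, so the earliest it can start is 1:51 PM.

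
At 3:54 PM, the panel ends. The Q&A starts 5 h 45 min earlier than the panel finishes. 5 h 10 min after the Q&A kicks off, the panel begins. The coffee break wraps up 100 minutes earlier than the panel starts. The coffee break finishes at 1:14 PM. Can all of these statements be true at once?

The Q&A starts at 3:54 PM − 345 min = 10:09 AM.
The panel starts at 10:09 AM + 310 min = 3:19 PM.
The coffee break ends at 3:19 PM − 100 min = 1:39 PM.
But the coffee break is also said to end at 1:14 PM — a 25-minute conflict.

No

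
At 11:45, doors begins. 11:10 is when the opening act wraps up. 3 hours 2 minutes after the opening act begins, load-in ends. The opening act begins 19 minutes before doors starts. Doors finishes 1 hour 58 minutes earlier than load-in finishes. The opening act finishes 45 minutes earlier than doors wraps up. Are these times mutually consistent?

The opening act starts at 11:45 − 19 min = 11:26.
Load-in ends at 11:26 + 182 min = 14:28.
Doors ends at 14:28 − 118 min = 12:30.
The opening act ends at 12:30 − 45 min = 11:45.
But the opening act is also said to end at 11:10 — a 35-minute conflict.

No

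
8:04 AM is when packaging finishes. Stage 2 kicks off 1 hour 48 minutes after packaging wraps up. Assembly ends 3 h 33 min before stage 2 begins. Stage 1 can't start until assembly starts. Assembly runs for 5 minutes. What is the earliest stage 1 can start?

Stage 2 starts at 8:04 AM + 108 min = 9:52 AM.
Assembly ends at 9:52 AM − 213 min = 6:19 AM.
Assembly starts at 6:19 AM − 5 min = 6:14 AM.
Stage 1 is bounded by assembly, so the earliest it can start is 6:14 AM.

6:14 AM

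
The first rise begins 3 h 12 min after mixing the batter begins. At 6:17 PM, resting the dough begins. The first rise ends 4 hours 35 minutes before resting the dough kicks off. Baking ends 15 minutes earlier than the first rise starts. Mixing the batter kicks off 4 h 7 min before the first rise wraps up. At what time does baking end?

The first rise ends at 6:17 PM − 275 min = 1:42 PM.
Mixing the batter starts at 1:42 PM − 247 min = 9:35 AM.
The first rise starts at 9:35 AM + 192 min = 12:47 PM.
Baking ends at 12:47 PM − 15 min = 12:32 PM.

12:32 PM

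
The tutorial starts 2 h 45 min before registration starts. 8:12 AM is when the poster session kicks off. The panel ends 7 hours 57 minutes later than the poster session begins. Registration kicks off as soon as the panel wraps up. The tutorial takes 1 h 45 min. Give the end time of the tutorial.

The panel ends at 8:12 AM + 477 min = 4:09 PM.
So registration starts at 4:09 PM.
The tutorial starts at 4:09 PM − 165 min = 1:24 PM.
The tutorial ends at 1:24 PM + 105 min = 3:09 PM.

3:09 PM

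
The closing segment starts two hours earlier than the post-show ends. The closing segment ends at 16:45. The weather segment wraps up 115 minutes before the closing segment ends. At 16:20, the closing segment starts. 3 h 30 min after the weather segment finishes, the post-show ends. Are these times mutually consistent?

Yes

The weather segment ends at 16:45 − 115 min = 14:50.
The post-show ends at 14:50 + 210 min = 18:20.
The closing segment starts at 18:20 − 120 min = 16:20.
That matches the stated 16:20, so the schedule is consistent.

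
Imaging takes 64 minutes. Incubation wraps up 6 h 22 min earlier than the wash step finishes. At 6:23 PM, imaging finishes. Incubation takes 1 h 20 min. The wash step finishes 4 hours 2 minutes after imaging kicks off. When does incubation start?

1:39 PM

Imaging starts at 6:23 PM − 64 min = 5:19 PM.
The wash step ends at 5:19 PM + 242 min = 9:21 PM.
Incubation ends at 9:21 PM − 382 min = 2:59 PM.
Incubation starts at 2:59 PM − 80 min = 1:39 PM.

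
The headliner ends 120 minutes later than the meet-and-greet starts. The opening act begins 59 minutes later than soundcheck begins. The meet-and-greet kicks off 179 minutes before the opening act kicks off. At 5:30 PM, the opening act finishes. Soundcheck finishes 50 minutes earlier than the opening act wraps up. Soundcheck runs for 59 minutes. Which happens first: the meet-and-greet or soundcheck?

Soundcheck ends at 5:30 PM − 50 min = 4:40 PM.
Soundcheck starts at 4:40 PM − 59 min = 3:41 PM.
The opening act starts at 3:41 PM + 59 min = 4:40 PM.
The meet-and-greet starts at 4:40 PM − 179 min = 1:41 PM.
The meet-and-greet starts at 1:41 PM and soundcheck starts at 3:41 PM, so the meet-and-greet is first.

the meet-and-greet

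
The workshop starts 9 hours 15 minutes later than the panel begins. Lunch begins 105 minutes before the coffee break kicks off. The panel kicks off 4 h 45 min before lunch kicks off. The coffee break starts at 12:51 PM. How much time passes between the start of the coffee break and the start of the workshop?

Lunch starts at 12:51 PM − 105 min = 11:06 AM.
The panel starts at 11:06 AM − 285 min = 6:21 AM.
The workshop starts at 6:21 AM + 555 min = 3:36 PM.
From 12:51 PM to 3:36 PM is 2 hours 45 minutes.

2 hours 45 minutes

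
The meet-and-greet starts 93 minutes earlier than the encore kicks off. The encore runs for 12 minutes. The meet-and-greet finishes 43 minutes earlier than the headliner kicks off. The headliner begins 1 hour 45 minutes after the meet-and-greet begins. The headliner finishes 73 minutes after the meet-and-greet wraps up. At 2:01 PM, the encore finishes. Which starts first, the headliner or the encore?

the encore

The encore starts at 2:01 PM − 12 min = 1:49 PM.
The meet-and-greet starts at 1:49 PM − 93 min = 12:16 PM.
The headliner starts at 12:16 PM + 105 min = 2:01 PM.
The headliner starts at 2:01 PM and the encore starts at 1:49 PM, so the encore is first.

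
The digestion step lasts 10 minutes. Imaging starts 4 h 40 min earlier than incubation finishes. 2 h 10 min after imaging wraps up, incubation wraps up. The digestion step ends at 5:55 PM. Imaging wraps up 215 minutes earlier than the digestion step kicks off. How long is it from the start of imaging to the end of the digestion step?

The digestion step starts at 5:55 PM − 10 min = 5:45 PM.
Imaging ends at 5:45 PM − 215 min = 2:10 PM.
Incubation ends at 2:10 PM + 130 min = 4:20 PM.
Imaging starts at 4:20 PM − 280 min = 11:40 AM.
From 11:40 AM to 5:55 PM is 6 hours 15 minutes.

6 hours 15 minutes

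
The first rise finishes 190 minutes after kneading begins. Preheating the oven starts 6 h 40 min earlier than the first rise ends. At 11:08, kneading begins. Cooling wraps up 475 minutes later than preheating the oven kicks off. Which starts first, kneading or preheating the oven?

preheating the oven

The first rise ends at 11:08 + 190 min = 14:18.
Preheating the oven starts at 14:18 − 400 min = 07:38.
Kneading starts at 11:08 and preheating the oven starts at 07:38, so preheating the oven is first.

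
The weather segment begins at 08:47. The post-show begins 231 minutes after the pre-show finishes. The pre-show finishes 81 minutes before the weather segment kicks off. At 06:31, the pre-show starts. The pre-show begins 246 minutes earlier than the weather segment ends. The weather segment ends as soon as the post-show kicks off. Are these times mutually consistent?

No

The pre-show ends at 08:47 − 81 min = 07:26.
The post-show starts at 07:26 + 231 min = 11:17.
So the weather segment ends at 11:17.
The pre-show starts at 11:17 − 246 min = 07:11.
But the pre-show is also said to start at 06:31 — a 40-minute conflict.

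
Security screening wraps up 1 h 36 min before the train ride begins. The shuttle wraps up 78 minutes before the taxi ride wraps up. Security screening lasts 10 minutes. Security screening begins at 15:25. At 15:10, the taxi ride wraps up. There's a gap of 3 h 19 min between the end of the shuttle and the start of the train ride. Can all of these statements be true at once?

Yes

The shuttle ends at 15:10 − 78 min = 13:52.
The train ride starts at 13:52 + 199 min = 17:11.
Security screening ends at 17:11 − 96 min = 15:35.
Security screening starts at 15:35 − 10 min = 15:25.
That matches the stated 15:25, so the schedule is consistent.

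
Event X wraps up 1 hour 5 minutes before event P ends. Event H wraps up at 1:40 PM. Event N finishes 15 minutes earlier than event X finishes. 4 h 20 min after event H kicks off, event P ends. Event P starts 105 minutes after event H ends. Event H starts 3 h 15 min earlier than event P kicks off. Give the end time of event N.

Event P starts at 1:40 PM + 105 min = 3:25 PM.
Event H starts at 3:25 PM − 195 min = 12:10 PM.
Event P ends at 12:10 PM + 260 min = 4:30 PM.
Event X ends at 4:30 PM − 65 min = 3:25 PM.
Event N ends at 3:25 PM − 15 min = 3:10 PM.

3:10 PM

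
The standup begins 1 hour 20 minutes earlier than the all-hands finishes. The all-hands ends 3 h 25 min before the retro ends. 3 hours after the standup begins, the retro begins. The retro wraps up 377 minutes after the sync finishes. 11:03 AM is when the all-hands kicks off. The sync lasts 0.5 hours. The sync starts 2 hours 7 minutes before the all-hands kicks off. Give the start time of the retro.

1:58 PM

The sync starts at 11:03 AM − 127 min = 8:56 AM.
The sync ends at 8:56 AM + 30 min = 9:26 AM.
The retro ends at 9:26 AM + 377 min = 3:43 PM.
The all-hands ends at 3:43 PM − 205 min = 12:18 PM.
The standup starts at 12:18 PM − 80 min = 10:58 AM.
The retro starts at 10:58 AM + 180 min = 1:58 PM.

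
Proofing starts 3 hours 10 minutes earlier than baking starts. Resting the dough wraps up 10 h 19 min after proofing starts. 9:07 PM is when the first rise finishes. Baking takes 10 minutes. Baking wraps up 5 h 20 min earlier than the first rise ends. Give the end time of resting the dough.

10:46 PM

Baking ends at 9:07 PM − 320 min = 3:47 PM.
Baking starts at 3:47 PM − 10 min = 3:37 PM.
Proofing starts at 3:37 PM − 190 min = 12:27 PM.
Resting the dough ends at 12:27 PM + 619 min = 10:46 PM.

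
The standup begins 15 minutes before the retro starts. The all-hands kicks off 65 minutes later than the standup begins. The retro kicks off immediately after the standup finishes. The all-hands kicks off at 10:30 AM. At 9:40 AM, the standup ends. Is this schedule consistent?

The retro starts at 9:40 AM.
The standup starts at 9:40 AM − 15 min = 9:25 AM.
The all-hands starts at 9:25 AM + 65 min = 10:30 AM.
That matches the stated 10:30 AM, so the schedule is consistent.

Yes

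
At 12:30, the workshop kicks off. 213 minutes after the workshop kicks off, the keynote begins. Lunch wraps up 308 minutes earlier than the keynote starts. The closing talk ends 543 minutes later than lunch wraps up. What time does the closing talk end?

19:58

The keynote starts at 12:30 + 213 min = 16:03.
Lunch ends at 16:03 − 308 min = 10:55.
The closing talk ends at 10:55 + 543 min = 19:58.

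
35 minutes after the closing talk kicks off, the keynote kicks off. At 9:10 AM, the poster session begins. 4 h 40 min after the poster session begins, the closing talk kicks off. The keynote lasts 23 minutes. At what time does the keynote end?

The closing talk starts at 9:10 AM + 280 min = 1:50 PM.
The keynote starts at 1:50 PM + 35 min = 2:25 PM.
The keynote ends at 2:25 PM + 23 min = 2:48 PM.

2:48 PM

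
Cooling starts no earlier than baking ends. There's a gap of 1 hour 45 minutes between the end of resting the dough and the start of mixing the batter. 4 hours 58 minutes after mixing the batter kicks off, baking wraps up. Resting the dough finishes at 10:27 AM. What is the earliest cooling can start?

5:10 PM

Mixing the batter starts at 10:27 AM + 105 min = 12:12 PM.
Baking ends at 12:12 PM + 298 min = 5:10 PM.
Cooling is bounded by baking, so the earliest it can start is 5:10 PM.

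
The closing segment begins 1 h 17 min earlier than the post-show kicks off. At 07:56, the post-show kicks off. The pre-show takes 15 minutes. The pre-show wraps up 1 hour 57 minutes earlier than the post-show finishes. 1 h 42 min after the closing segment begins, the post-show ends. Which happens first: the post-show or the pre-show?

The closing segment starts at 07:56 − 77 min = 06:39.
The post-show ends at 06:39 + 102 min = 08:21.
The pre-show ends at 08:21 − 117 min = 06:24.
The pre-show starts at 06:24 − 15 min = 06:09.
The post-show starts at 07:56 and the pre-show starts at 06:09, so the pre-show is first.

the pre-show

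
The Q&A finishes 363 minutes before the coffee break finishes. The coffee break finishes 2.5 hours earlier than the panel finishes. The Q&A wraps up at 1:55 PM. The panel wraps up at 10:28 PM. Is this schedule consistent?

Yes

The coffee break ends at 10:28 PM − 150 min = 7:58 PM.
The Q&A ends at 7:58 PM − 363 min = 1:55 PM.
That matches the stated 1:55 PM, so the schedule is consistent.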